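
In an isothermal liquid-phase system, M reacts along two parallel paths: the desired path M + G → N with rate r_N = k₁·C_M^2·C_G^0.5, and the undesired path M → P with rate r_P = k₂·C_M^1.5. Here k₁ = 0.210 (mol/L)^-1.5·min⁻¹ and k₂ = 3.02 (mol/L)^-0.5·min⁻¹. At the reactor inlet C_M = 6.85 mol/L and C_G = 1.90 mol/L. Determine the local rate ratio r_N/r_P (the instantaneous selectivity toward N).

S_{N/P} = r_N/r_P = (k₁·C_M^2·C_G^0.5)/(k₂·C_M^1.5) = (k₁/k₂)·C_M^0.5·C_G^0.5.
= (0.210×6.850^2×1.900^0.5) / (3.02×6.850^1.5) = 13.58/54.14 = 0.251.
Since the desired path is higher order in M, keeping C_M high (PFR or concentrated feed) favours N.

0.251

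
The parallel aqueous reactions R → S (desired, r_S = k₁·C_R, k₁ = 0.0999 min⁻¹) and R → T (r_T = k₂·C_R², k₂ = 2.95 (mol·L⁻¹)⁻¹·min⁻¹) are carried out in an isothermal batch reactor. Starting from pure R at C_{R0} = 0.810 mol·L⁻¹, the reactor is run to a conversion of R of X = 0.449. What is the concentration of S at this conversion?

C_R = C_{R0}(1−X) = 0.4463 mol·L⁻¹.
Along a PFR/batch, dC_S/dC_R = −r_S/(r_S+r_T) = −k₁/(k₁+k₂·C_R).
Integrating from C_{R0} to C_R: C_S = (0.0999/2.95)·ln[(0.0999+2.95·0.810)/(0.0999+2.95·0.446)] = 0.03386·ln(2.489/1.417) = 0.01909 mol·L⁻¹.

0.0191 mol·L⁻¹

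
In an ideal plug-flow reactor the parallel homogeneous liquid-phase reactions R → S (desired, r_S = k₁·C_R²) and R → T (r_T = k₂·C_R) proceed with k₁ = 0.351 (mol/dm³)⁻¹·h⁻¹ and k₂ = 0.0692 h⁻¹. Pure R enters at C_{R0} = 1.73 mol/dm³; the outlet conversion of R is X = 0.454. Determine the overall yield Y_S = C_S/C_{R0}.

0.394

C_R = C_{R0}(1−X) = 0.9446 mol/dm³.
Along a PFR/batch, dC_T/dC_R = −r_T/(r_S+r_T) = −k₂/(k₂+k₁·C_R).
Integrating from C_{R0} to C_R: C_T = (0.0692/0.351)·ln[(0.0692+0.351·1.73)/(0.0692+0.351·0.945)] = 0.1972·ln(0.6764/0.4007) = 0.1032 mol/dm³.
Then C_S = (C_{R0}−C_R) − C_T = 0.7854 − 0.1032 = 0.6822 mol/dm³.
Y_S = C_S/C_{R0} = 0.6822/1.73 = 0.394.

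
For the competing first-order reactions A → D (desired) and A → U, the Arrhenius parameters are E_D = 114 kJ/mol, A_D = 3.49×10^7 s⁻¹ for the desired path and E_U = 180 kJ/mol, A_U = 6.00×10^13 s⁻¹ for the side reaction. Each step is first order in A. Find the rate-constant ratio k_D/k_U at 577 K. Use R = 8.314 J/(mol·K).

With equal orders, S_{D/U} = k_D/k_U = (A_D/A_U)·exp[(E_U−E_D)/(RT)].
(E_U−E_D)/(RT) = (180−114)×10³/(8.314×577) = 66000/4797 = 13.76.
k_D/k_U = (3.49×10^7/6.00×10^13)·exp(13.76) = 5.817×10^-7 × 9.442×10^5 = 0.549.

0.549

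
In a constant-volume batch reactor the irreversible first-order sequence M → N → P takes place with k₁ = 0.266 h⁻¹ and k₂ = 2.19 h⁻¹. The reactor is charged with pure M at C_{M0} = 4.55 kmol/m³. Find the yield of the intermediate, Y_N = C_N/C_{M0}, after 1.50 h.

For first-order series with pure M initially, C_N(t) = k₁C_{M0}/(k₂−k₁)·(e^(−k₁t) − e^(−k₂t)).
e^(−k₁t) = e^(−0.266×1.50) = e^(−0.3990) = 0.6710; e^(−k₂t) = e^(−3.285) = 0.03744.
C_N = 0.266×4.55/(2.19−0.266) × (0.6710−0.03744) = 0.6291×0.6336 = 0.3985 kmol/m³.
Y_N = C_N/C_{M0} = 0.3985/4.55 = 0.0876.

0.0876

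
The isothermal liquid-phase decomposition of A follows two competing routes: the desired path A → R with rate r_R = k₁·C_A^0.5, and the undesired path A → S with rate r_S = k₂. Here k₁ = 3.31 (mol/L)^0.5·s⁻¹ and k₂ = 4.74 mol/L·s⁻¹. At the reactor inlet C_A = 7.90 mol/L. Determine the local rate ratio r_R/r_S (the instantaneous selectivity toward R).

S_{R/S} = r_R/r_S = (k₁·C_A^0.5)/(k₂) = (k₁/k₂)·C_A^0.5.
= (3.31×7.900^0.5) / (4.74) = 9.303/4.740 = 1.96.

1.96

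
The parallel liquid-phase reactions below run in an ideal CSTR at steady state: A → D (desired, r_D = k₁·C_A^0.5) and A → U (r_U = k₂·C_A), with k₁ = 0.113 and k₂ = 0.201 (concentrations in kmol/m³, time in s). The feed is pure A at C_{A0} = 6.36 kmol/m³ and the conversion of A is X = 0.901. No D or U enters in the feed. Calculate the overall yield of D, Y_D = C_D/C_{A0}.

Exit C_A = C_{A0}(1−X) = 6.36×0.0990 = 0.6296 kmol/m³.
In a CSTR the entire volume is at exit conditions, so r_D = 0.113×0.6296^0.5 = 0.08967 and r_U = 0.201×0.6296 = 0.1266.
Fraction of consumed A going to D: r_D/(r_D+r_U) = 0.4147.
C_D = 0.4147·C_{A0}·X = 0.4147×6.36×0.901 = 2.38 kmol/m³; Y_D = C_D/C_{A0} = 0.374.

0.374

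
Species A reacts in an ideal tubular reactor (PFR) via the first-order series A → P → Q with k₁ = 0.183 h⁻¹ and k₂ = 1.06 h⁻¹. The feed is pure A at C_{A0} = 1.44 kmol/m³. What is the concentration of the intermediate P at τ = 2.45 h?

0.170 kmol/m³

The intermediate concentration in a first-order A→B→C sequence is C_P = k₁C_{A0}(e^(−k₁τ) − e^(−k₂τ))/(k₂−k₁).
e^(−k₁τ) = e^(−0.183×2.45) = e^(−0.4484) = 0.6387; e^(−k₂τ) = e^(−2.597) = 0.07450.
C_P = 0.183×1.44/(1.06−0.183) × (0.6387−0.07450) = 0.3005×0.5642 = 0.1695 kmol/m³.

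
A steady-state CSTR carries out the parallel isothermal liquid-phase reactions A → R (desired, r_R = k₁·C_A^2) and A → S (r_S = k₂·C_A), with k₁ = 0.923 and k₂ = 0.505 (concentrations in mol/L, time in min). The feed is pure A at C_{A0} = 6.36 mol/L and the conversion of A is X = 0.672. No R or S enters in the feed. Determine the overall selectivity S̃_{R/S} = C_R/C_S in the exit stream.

3.81

Exit C_A = C_{A0}(1−X) = 6.36×0.328 = 2.086 mol/L.
In a CSTR the entire volume is at exit conditions, so r_R = 0.923×2.086^2 = 4.017 and r_S = 0.505×2.086 = 1.053.
Overall selectivity = C_R/C_S = r_Rτ/(r_Sτ) = r_R/r_S = 3.81.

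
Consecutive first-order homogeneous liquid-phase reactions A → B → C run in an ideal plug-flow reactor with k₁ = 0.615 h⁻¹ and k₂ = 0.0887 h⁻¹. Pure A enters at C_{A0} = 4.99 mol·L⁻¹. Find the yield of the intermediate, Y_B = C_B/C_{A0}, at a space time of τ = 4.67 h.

0.706

The intermediate concentration in a first-order A→B→C sequence is C_B = k₁C_{A0}(e^(−k₁τ) − e^(−k₂τ))/(k₂−k₁).
e^(−k₁τ) = e^(−0.615×4.67) = e^(−2.872) = 0.05658; e^(−k₂τ) = e^(−0.4142) = 0.6608.
C_B = 0.615×4.99/(0.0887−0.615) × (0.05658−0.6608) = (-5.831)×(-0.6043) = 3.523 mol·L⁻¹.
Y_B = C_B/C_{A0} = 3.523/4.99 = 0.706.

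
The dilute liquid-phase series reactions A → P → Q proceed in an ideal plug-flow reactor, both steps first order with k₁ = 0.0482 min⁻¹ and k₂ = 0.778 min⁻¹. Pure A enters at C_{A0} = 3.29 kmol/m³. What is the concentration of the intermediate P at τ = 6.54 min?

0.157 kmol/m³

The intermediate concentration in a first-order A→B→C sequence is C_P = k₁C_{A0}(e^(−k₁τ) − e^(−k₂τ))/(k₂−k₁).
e^(−k₁τ) = e^(−0.0482×6.54) = e^(−0.3152) = 0.7296; e^(−k₂τ) = e^(−5.088) = 0.006170.
C_P = 0.0482×3.29/(0.778−0.0482) × (0.7296−0.006170) = 0.2173×0.7235 = 0.1572 kmol/m³.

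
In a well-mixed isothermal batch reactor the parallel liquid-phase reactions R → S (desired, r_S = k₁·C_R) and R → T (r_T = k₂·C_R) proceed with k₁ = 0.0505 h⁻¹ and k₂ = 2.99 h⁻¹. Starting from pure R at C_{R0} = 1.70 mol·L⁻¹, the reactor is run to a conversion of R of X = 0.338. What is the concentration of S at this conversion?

0.00954 mol·L⁻¹

C_R = C_{R0}(1−X) = 1.125 mol·L⁻¹.
Both paths are first order in R, so the instantaneous fraction to S is constant: dC_S/d(−C_R) = k₁/(k₁+k₂) = 0.01661.
C_S = 0.01661·(C_{R0}−C_R) = 0.01661×0.5746 = 0.00954 mol·L⁻¹.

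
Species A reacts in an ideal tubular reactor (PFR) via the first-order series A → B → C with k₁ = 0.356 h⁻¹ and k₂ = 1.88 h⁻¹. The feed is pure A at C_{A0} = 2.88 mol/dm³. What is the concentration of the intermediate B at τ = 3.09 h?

0.222 mol/dm³

For first-order series with pure A initially, C_B(τ) = k₁C_{A0}/(k₂−k₁)·(e^(−k₁τ) − e^(−k₂τ)).
e^(−k₁τ) = e^(−0.356×3.09) = e^(−1.100) = 0.3329; e^(−k₂τ) = e^(−5.809) = 0.003000.
C_B = 0.356×2.88/(1.88−0.356) × (0.3329−0.003000) = 0.6728×0.3299 = 0.2219 mol/dm³.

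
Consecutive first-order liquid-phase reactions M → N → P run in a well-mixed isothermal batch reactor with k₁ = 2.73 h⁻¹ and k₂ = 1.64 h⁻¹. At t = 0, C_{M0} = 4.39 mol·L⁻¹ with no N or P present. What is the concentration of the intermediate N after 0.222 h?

1.64 mol·L⁻¹

The intermediate concentration in a first-order A→B→C sequence is C_N = k₁C_{M0}(e^(−k₁t) − e^(−k₂t))/(k₂−k₁).
e^(−k₁t) = e^(−2.73×0.222) = e^(−0.6061) = 0.5455; e^(−k₂t) = e^(−0.3641) = 0.6948.
C_N = 2.73×4.39/(1.64−2.73) × (0.5455−0.6948) = (-11.00)×(-0.1493) = 1.642 mol·L⁻¹.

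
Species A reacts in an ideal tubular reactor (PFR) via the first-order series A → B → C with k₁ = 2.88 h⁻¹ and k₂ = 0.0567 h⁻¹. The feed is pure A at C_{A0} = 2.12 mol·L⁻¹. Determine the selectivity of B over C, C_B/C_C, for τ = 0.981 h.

24.9

Solving the coupled first-order balances gives C_B(τ) = [k₁/(k₂−k₁)]·C_{A0}·(e^(−k₁τ) − e^(−k₂τ)).
e^(−k₁τ) = e^(−2.88×0.981) = e^(−2.825) = 0.05929; e^(−k₂τ) = e^(−0.05562) = 0.9459.
C_B = 2.88×2.12/(0.0567−2.88) × (0.05929−0.9459) = (-2.163)×(-0.8866) = 1.917 mol·L⁻¹.
C_A = C_{A0}e^(−k₁τ) = 0.1257 mol·L⁻¹, so C_C = C_{A0}−C_A−C_B = 0.07695 mol·L⁻¹; C_B/C_C = 24.9.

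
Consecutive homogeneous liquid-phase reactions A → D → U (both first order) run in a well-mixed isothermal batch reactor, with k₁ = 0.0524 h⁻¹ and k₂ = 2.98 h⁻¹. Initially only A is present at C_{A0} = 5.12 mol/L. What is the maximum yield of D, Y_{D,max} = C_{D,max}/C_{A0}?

0.0164

For a first-order series the maximum intermediate yield is C_{D,max}/C_{A0} = (k₁/k₂)^[k₂/(k₂−k₁)].
= (0.0524/2.98)^(2.98/(2.98−0.0524)) = (0.01758)^(1.018) = 0.01636.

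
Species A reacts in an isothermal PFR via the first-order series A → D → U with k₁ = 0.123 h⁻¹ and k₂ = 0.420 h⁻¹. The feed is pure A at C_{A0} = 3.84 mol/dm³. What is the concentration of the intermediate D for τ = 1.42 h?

Solving the coupled first-order balances gives C_D(τ) = [k₁/(k₂−k₁)]·C_{A0}·(e^(−k₁τ) − e^(−k₂τ)).
e^(−k₁τ) = e^(−0.123×1.42) = e^(−0.1747) = 0.8397; e^(−k₂τ) = e^(−0.5964) = 0.5508.
C_D = 0.123×3.84/(0.420−0.123) × (0.8397−0.5508) = 1.590×0.2890 = 0.4595 mol/dm³.

0.460 mol/dm³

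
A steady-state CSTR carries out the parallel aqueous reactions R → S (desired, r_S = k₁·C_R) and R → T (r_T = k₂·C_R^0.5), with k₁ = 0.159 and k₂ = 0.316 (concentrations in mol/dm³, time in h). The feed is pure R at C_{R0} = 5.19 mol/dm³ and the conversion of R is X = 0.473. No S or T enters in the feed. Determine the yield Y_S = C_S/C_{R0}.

0.215

Exit C_R = C_{R0}(1−X) = 5.19×0.527 = 2.735 mol/dm³.
Rates in a CSTR are evaluated at the outlet concentration: r_S = 0.159×2.735 = 0.4349, r_T = 0.316×2.735^0.5 = 0.5226.
Fraction of consumed R going to S: r_S/(r_S+r_T) = 0.4542.
C_S = 0.4542·C_{R0}·X = 0.4542×5.19×0.473 = 1.11 mol/dm³; Y_S = C_S/C_{R0} = 0.215.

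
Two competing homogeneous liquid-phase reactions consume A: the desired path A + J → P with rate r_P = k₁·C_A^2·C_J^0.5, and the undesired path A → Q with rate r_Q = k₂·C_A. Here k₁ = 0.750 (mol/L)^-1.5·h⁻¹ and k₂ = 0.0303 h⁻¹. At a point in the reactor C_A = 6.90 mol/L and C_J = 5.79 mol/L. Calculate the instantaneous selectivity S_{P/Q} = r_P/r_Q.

S_{P/Q} = r_P/r_Q = (k₁·C_A^2·C_J^0.5)/(k₂·C_A) = (k₁/k₂)·C_A·C_J^0.5.
= (0.750×6.900^2×5.790^0.5) / (0.0303×6.900) = 85.92/0.2091 = 411.

411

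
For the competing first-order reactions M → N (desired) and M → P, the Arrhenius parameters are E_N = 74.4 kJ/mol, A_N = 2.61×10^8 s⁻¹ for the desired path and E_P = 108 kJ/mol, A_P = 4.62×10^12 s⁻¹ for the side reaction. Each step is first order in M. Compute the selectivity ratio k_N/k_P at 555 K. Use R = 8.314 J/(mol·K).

0.0821

Since both paths have the same order in M, the concentration cancels and S_{N/P} = k_N/k_P = (A_N/A_P)·exp[(E_P−E_N)/(RT)].
(E_P−E_N)/(RT) = (108−74.4)×10³/(8.314×555) = 33600/4614 = 7.282.
k_N/k_P = (2.61×10^8/4.62×10^12)·exp(7.282) = 5.649×10^-5 × 1454 = 0.0821.
Since E_N < E_P, lowering the temperature improves selectivity toward N.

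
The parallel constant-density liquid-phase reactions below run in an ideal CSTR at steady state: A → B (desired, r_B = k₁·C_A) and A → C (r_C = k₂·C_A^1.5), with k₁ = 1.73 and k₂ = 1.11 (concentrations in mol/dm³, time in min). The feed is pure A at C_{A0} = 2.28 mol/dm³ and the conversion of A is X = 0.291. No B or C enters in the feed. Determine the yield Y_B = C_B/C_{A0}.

0.160

Exit C_A = C_{A0}(1−X) = 2.28×0.709 = 1.617 mol/dm³.
Rates in a CSTR are evaluated at the outlet concentration: r_B = 1.73×1.617 = 2.797, r_C = 1.11×1.617^1.5 = 2.281.
Fraction of consumed A going to B: r_B/(r_B+r_C) = 0.5507.
C_B = 0.5507·C_{A0}·X = 0.5507×2.28×0.291 = 0.365 mol/dm³; Y_B = C_B/C_{A0} = 0.160.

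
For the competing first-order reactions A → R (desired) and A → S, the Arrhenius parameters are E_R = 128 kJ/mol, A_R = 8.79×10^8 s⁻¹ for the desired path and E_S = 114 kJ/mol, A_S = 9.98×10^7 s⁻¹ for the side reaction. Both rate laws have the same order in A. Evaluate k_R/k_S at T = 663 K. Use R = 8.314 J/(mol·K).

k_R/k_S = (A_R/A_S)·exp[−(E_R−E_S)/(RT)] = (A_R/A_S)·exp[(E_S−E_R)/(RT)].
(E_S−E_R)/(RT) = (114−128)×10³/(8.314×663) = -14000/5512 = -2.540.
k_R/k_S = (8.79×10^8/9.98×10^7)·exp(-2.540) = 8.808 × 0.07888 = 0.695.
Since E_R > E_S, raising the temperature improves selectivity toward R.

0.695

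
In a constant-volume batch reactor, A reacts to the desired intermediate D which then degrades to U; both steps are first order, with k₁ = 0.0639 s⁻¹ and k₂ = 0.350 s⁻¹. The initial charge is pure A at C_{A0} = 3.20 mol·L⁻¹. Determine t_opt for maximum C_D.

5.94 s

For first-order series the maximum of C_D occurs at t_opt = ln(k₂/k₁)/(k₂−k₁).
= ln(0.350/0.0639)/(0.350−0.0639) = ln(5.477)/0.2861 = 1.701/0.2861 = 5.94 s.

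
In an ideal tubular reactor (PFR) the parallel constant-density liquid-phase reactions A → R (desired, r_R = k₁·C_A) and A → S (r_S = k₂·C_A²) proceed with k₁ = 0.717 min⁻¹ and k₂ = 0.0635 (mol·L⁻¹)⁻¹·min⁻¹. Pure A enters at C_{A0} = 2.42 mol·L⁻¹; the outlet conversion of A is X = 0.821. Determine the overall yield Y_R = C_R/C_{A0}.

C_A = C_{A0}(1−X) = 0.4332 mol·L⁻¹.
Along a PFR/batch, dC_R/dC_A = −r_R/(r_R+r_S) = −k₁/(k₁+k₂·C_A).
Integrating from C_{A0} to C_A: C_R = (0.717/0.0635)·ln[(0.717+0.0635·2.42)/(0.717+0.0635·0.433)] = 11.29·ln(0.8707/0.7445) = 1.768 mol·L⁻¹.
Y_R = C_R/C_{A0} = 1.768/2.42 = 0.730.

0.730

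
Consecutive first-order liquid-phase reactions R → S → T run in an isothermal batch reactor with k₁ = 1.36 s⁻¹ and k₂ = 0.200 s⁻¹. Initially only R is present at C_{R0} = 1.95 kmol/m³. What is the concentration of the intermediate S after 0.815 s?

For first-order series with pure R initially, C_S(t) = k₁C_{R0}/(k₂−k₁)·(e^(−k₁t) − e^(−k₂t)).
e^(−k₁t) = e^(−1.36×0.815) = e^(−1.108) = 0.3301; e^(−k₂t) = e^(−0.1630) = 0.8496.
C_S = 1.36×1.95/(0.200−1.36) × (0.3301−0.8496) = (-2.286)×(-0.5195) = 1.188 kmol/m³.

1.19 kmol/m³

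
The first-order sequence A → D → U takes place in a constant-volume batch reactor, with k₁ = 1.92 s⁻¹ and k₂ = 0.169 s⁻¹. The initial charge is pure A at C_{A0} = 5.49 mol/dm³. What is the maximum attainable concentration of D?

Evaluating C_D at t_opt = ln(k₂/k₁)/(k₂−k₁) gives C_{D,max}/C_{A0} = (k₁/k₂)^[k₂/(k₂−k₁)].
= (1.92/0.169)^(0.169/(0.169−1.92)) = (11.36)^(-0.09652) = 0.7909.
C_{D,max} = 0.7909×5.49 = 4.34 mol/dm³.

4.34 mol/dm³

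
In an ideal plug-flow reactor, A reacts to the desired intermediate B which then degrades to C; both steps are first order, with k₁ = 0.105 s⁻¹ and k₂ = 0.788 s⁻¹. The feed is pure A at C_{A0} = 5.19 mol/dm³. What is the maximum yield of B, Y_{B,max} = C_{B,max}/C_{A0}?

0.0977

For a first-order series the maximum intermediate yield is C_{B,max}/C_{A0} = (k₁/k₂)^[k₂/(k₂−k₁)].
= (0.105/0.788)^(0.788/(0.788−0.105)) = (0.1332)^(1.154) = 0.09774.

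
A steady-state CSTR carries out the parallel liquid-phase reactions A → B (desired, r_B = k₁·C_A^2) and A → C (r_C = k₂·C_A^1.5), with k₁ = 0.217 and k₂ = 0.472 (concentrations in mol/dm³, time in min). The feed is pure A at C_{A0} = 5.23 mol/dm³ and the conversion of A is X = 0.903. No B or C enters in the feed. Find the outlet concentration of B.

1.16 mol/dm³

Exit C_A = C_{A0}(1−X) = 5.23×0.0970 = 0.5073 mol/dm³.
A CSTR operates uniformly at the exit composition, giving r_B = 0.05585 and r_C = 0.1706 (each k·C_A^n at C_A = 0.5073).
Fraction of consumed A going to B: r_B/(r_B+r_C) = 0.2467.
C_B = 0.2467·C_{A0}·X = 0.2467×5.23×0.903 = 1.16 mol/dm³.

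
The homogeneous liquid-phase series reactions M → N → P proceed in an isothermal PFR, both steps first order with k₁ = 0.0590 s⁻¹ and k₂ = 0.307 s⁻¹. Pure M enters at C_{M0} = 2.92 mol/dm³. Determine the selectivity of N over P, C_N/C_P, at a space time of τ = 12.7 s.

0.256

The intermediate concentration in a first-order A→B→C sequence is C_N = k₁C_{M0}(e^(−k₁τ) − e^(−k₂τ))/(k₂−k₁).
e^(−k₁τ) = e^(−0.0590×12.7) = e^(−0.7493) = 0.4727; e^(−k₂τ) = e^(−3.899) = 0.02026.
C_N = 0.0590×2.92/(0.307−0.0590) × (0.4727−0.02026) = 0.6947×0.4524 = 0.3143 mol/dm³.
C_M = C_{M0}e^(−k₁τ) = 1.380 mol/dm³, so C_P = C_{M0}−C_M−C_N = 1.225 mol/dm³; C_N/C_P = 0.256.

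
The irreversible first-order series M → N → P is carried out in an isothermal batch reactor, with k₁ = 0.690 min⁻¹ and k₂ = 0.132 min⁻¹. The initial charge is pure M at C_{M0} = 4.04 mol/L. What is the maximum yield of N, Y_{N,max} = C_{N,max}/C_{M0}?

At the optimum, C_{N,max}/C_{M0} = (k₁/k₂)^[k₂/(k₂−k₁)].
= (0.690/0.132)^(0.132/(0.132−0.690)) = (5.227)^(-0.2366) = 0.6762.

0.676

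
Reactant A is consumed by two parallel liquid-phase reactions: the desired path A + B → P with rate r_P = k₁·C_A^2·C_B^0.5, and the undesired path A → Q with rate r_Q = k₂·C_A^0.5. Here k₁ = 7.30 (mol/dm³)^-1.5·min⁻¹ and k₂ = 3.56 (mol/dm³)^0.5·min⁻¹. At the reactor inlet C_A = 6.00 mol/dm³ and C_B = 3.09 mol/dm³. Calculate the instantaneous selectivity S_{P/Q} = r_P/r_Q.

S_{P/Q} = r_P/r_Q = (k₁·C_A^2·C_B^0.5)/(k₂·C_A^0.5) = (k₁/k₂)·C_A^1.5·C_B^0.5.
= (7.30×6.000^2×3.090^0.5) / (3.56×6.000^0.5) = 462.0/8.720 = 53.0.

53.0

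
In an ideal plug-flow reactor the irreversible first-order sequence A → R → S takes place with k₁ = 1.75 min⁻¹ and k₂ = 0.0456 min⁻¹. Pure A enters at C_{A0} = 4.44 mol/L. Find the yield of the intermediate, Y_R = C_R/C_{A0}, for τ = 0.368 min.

0.470

The intermediate concentration in a first-order A→B→C sequence is C_R = k₁C_{A0}(e^(−k₁τ) − e^(−k₂τ))/(k₂−k₁).
e^(−k₁τ) = e^(−1.75×0.368) = e^(−0.6440) = 0.5252; e^(−k₂τ) = e^(−0.01678) = 0.9834.
C_R = 1.75×4.44/(0.0456−1.75) × (0.5252−0.9834) = (-4.559)×(-0.4582) = 2.089 mol/L.
Y_R = C_R/C_{A0} = 2.089/4.44 = 0.470.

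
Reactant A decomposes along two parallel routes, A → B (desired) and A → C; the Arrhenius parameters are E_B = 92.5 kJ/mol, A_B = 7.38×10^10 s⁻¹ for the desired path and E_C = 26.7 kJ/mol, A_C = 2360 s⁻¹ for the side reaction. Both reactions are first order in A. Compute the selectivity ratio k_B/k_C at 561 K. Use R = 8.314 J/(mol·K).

k_B/k_C = (A_B/A_C)·exp[−(E_B−E_C)/(RT)] = (A_B/A_C)·exp[(E_C−E_B)/(RT)].
(E_C−E_B)/(RT) = (26.7−92.5)×10³/(8.314×561) = -65800/4664 = -14.11.
k_B/k_C = (7.38×10^10/2360)·exp(-14.11) = 3.127×10^7 × 7.467×10^-7 = 23.4.
Since E_B > E_C, raising the temperature improves selectivity toward B.

23.4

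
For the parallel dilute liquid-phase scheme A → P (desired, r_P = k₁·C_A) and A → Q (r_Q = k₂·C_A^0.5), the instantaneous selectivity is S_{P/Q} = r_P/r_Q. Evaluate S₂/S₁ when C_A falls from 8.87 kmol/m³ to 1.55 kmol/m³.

0.418

S_{P/Q} = (k₁/k₂)·C_A^0.5, so S₂/S₁ = (C_{A,2}/C_{A,1})^0.5.
= (1.55/8.87)^0.5 = (0.1747)^0.5 = 0.418.
Selectivity toward P falls as C_A falls — high-concentration operation is favoured.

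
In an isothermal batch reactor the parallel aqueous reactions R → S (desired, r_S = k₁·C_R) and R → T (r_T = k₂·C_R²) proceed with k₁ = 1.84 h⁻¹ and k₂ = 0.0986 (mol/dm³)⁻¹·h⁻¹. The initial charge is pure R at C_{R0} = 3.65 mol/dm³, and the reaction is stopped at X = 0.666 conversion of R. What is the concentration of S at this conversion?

2.15 mol/dm³

C_R = C_{R0}(1−X) = 1.219 mol/dm³.
Along a PFR/batch, dC_S/dC_R = −r_S/(r_S+r_T) = −k₁/(k₁+k₂·C_R).
Integrating from C_{R0} to C_R: C_S = (1.84/0.0986)·ln[(1.84+0.0986·3.65)/(1.84+0.0986·1.22)] = 18.66·ln(2.200/1.960) = 2.153 mol/dm³.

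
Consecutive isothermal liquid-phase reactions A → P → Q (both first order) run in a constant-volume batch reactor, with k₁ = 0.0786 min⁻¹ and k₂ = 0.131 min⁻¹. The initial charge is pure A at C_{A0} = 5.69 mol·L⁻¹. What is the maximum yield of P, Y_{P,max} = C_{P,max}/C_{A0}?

0.279

Evaluating C_P at t_opt = ln(k₂/k₁)/(k₂−k₁) gives C_{P,max}/C_{A0} = (k₁/k₂)^[k₂/(k₂−k₁)].
= (0.0786/0.131)^(0.131/(0.131−0.0786)) = (0.6000)^(2.500) = 0.2789.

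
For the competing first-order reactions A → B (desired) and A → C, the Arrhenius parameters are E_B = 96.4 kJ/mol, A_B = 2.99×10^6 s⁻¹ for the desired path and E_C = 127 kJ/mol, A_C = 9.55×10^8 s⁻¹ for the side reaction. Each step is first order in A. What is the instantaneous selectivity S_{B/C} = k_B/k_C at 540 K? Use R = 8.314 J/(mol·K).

Since both paths have the same order in A, the concentration cancels and S_{B/C} = k_B/k_C = (A_B/A_C)·exp[(E_C−E_B)/(RT)].
(E_C−E_B)/(RT) = (127−96.4)×10³/(8.314×540) = 30600/4490 = 6.816.
k_B/k_C = (2.99×10^6/9.55×10^8)·exp(6.816) = 0.003131 × 912.2 = 2.86.

2.86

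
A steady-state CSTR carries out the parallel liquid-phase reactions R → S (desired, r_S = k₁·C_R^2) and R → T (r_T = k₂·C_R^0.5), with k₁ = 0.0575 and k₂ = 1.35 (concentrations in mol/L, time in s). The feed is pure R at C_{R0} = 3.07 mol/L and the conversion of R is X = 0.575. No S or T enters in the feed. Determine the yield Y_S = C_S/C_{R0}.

0.0343

Exit C_R = C_{R0}(1−X) = 3.07×0.425 = 1.305 mol/L.
In a CSTR the entire volume is at exit conditions, so r_S = 0.0575×1.305^2 = 0.09789 and r_T = 1.35×1.305^0.5 = 1.542.
Fraction of consumed R going to S: r_S/(r_S+r_T) = 0.05969.
C_S = 0.05969·C_{R0}·X = 0.05969×3.07×0.575 = 0.105 mol/L; Y_S = C_S/C_{R0} = 0.0343.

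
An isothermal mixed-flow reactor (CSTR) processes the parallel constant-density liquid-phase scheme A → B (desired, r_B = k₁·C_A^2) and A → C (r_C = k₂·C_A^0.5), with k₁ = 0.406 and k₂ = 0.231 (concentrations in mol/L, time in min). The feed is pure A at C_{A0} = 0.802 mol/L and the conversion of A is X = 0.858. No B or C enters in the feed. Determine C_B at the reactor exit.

0.0435 mol/L

Exit C_A = C_{A0}(1−X) = 0.802×0.142 = 0.1139 mol/L.
A CSTR operates uniformly at the exit composition, giving r_B = 0.005266 and r_C = 0.07795 (each k·C_A^n at C_A = 0.1139).
Fraction of consumed A going to B: r_B/(r_B+r_C) = 0.06327.
C_B = 0.06327·C_{A0}·X = 0.06327×0.802×0.858 = 0.0435 mol/L.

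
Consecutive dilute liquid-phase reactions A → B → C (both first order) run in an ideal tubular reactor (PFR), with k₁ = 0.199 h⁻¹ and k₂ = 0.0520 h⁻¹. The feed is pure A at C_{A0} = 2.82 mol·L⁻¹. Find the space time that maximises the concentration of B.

9.13 h

Setting dC_B/dτ = 0 gives τ_opt = ln(k₂/k₁)/(k₂−k₁).
= ln(0.0520/0.199)/(0.0520−0.199) = ln(0.2613)/-0.1470 = -1.342/-0.1470 = 9.13 h.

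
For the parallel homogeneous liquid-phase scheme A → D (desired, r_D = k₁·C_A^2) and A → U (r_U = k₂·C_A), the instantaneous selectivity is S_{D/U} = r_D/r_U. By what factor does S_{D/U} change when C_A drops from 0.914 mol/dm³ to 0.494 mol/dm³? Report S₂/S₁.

0.540

S_{D/U} = (k₁/k₂)·C_A, so S₂/S₁ = (C_{A,2}/C_{A,1}).
= 0.494/0.914 = 0.540.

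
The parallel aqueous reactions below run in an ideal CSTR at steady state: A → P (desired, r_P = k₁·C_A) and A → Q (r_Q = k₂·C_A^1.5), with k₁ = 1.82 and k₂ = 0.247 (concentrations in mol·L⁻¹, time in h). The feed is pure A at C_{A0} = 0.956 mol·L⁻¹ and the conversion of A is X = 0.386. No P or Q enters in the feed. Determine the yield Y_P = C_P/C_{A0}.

0.350

Exit C_A = C_{A0}(1−X) = 0.956×0.614 = 0.5870 mol·L⁻¹.
Rates in a CSTR are evaluated at the outlet concentration: r_P = 1.82×0.5870 = 1.068, r_Q = 0.247×0.5870^1.5 = 0.1111.
Fraction of consumed A going to P: r_P/(r_P+r_Q) = 0.9058.
C_P = 0.9058·C_{A0}·X = 0.9058×0.956×0.386 = 0.334 mol·L⁻¹; Y_P = C_P/C_{A0} = 0.350.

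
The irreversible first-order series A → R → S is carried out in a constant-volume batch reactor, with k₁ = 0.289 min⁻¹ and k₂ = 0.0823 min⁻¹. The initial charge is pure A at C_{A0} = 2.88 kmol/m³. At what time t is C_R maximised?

6.08 min

Setting dC_R/dt = 0 gives t_opt = ln(k₂/k₁)/(k₂−k₁).
= ln(0.0823/0.289)/(0.0823−0.289) = ln(0.2848)/-0.2067 = -1.256/-0.2067 = 6.08 min.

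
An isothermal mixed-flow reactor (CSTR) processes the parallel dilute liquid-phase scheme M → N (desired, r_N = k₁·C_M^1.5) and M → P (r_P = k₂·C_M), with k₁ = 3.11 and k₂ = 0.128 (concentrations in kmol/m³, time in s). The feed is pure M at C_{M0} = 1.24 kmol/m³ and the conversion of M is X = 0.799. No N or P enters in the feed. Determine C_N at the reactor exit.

0.915 kmol/m³

Exit C_M = C_{M0}(1−X) = 1.24×0.201 = 0.2492 kmol/m³.
In a CSTR the entire volume is at exit conditions, so r_N = 3.11×0.2492^1.5 = 0.3870 and r_P = 0.128×0.2492 = 0.03190.
Fraction of consumed M going to N: r_N/(r_N+r_P) = 0.9238.
C_N = 0.9238·C_{M0}·X = 0.9238×1.24×0.799 = 0.915 kmol/m³.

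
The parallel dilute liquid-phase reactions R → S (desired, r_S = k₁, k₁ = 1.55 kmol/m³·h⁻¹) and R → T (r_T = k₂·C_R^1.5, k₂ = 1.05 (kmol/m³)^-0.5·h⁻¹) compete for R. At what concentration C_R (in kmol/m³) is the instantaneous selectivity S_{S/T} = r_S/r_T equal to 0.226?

S_{S/T} = (k₁/k₂)·C_R^-1.5 ⇒ C_R = (S·k₂/k₁)^(1/(-1.5)).
= (0.226×1.05/1.55)^(-0.6667) = (0.1531)^(-0.6667) = 3.49 kmol/m³.

3.49 kmol/m³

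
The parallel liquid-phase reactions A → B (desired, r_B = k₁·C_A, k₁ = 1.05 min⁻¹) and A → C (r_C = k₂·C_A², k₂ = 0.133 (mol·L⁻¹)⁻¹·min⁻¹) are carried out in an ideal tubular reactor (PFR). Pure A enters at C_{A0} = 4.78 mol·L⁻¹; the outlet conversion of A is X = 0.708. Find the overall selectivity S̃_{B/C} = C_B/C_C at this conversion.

2.63

C_A = C_{A0}(1−X) = 1.396 mol·L⁻¹.
Along a PFR/batch, dC_B/dC_A = −r_B/(r_B+r_C) = −k₁/(k₁+k₂·C_A).
Integrating from C_{A0} to C_A: C_B = (1.05/0.133)·ln[(1.05+0.133·4.78)/(1.05+0.133·1.40)] = 7.895·ln(1.686/1.236) = 2.452 mol·L⁻¹.
C_C = (C_{A0}−C_A)−C_B = 0.9320 mol·L⁻¹; S̃_{B/C} = 2.452/0.9320 = 2.63.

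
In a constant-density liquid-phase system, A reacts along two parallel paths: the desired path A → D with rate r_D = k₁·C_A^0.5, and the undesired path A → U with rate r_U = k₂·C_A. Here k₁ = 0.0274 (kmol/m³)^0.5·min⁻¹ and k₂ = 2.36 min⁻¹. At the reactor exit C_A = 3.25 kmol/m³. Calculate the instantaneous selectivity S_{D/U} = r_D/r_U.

0.00644

S_{D/U} = r_D/r_U = (k₁·C_A^0.5)/(k₂·C_A) = (k₁/k₂)·C_A^-0.5.
= (0.0274×3.250^0.5) / (2.36×3.250) = 0.04940/7.670 = 0.00644.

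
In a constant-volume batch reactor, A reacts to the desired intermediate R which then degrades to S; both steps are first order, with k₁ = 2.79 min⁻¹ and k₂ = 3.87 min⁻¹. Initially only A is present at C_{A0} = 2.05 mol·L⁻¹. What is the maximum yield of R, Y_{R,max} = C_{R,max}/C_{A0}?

0.310

Evaluating C_R at t_opt = ln(k₂/k₁)/(k₂−k₁) gives C_{R,max}/C_{A0} = (k₁/k₂)^[k₂/(k₂−k₁)].
= (2.79/3.87)^(3.87/(3.87−2.79)) = (0.7209)^(3.583) = 0.3096.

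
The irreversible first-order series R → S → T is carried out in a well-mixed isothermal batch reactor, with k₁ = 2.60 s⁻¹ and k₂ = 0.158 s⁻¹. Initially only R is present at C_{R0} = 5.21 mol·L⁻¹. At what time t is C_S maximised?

The intermediate peaks when r₁ = r₂, i.e. k₁e^(−k₁t) = k₂e^(−k₂t), giving t_opt = ln(k₂/k₁)/(k₂−k₁).
= ln(0.158/2.60)/(0.158−2.60) = ln(0.06077)/-2.442 = -2.801/-2.442 = 1.15 s.

1.15 s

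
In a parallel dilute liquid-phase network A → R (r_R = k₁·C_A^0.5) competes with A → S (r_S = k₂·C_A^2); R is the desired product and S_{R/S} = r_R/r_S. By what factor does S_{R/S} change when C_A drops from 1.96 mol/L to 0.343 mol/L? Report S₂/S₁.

13.7

S_{R/S} = (k₁/k₂)·C_A^-1.5, so S₂/S₁ = (C_{A,2}/C_{A,1})^-1.5.
= (0.343/1.96)^(-1.5) = (0.1750)^(-1.5) = 13.7.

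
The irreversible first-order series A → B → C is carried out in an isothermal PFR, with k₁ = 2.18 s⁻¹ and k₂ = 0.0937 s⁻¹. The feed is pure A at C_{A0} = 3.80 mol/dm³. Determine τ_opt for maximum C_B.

1.51 s

Setting dC_B/dτ = 0 gives τ_opt = ln(k₂/k₁)/(k₂−k₁).
= ln(0.0937/2.18)/(0.0937−2.18) = ln(0.04298)/-2.086 = -3.147/-2.086 = 1.51 s.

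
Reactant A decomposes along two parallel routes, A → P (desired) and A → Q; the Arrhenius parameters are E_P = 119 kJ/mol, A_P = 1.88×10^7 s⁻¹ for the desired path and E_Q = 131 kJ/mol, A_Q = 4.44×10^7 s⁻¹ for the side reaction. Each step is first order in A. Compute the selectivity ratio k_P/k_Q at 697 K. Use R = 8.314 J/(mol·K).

3.36

With equal orders, S_{P/Q} = k_P/k_Q = (A_P/A_Q)·exp[(E_Q−E_P)/(RT)].
(E_Q−E_P)/(RT) = (131−119)×10³/(8.314×697) = 12000/5795 = 2.071.
k_P/k_Q = (1.88×10^7/4.44×10^7)·exp(2.071) = 0.4234 × 7.931 = 3.36.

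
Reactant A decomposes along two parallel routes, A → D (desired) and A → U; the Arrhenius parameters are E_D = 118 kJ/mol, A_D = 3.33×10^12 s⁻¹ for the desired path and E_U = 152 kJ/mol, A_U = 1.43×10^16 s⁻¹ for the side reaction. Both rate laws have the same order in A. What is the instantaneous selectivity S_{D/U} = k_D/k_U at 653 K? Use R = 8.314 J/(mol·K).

0.122

Since both paths have the same order in A, the concentration cancels and S_{D/U} = k_D/k_U = (A_D/A_U)·exp[(E_U−E_D)/(RT)].
(E_U−E_D)/(RT) = (152−118)×10³/(8.314×653) = 34000/5429 = 6.263.
k_D/k_U = (3.33×10^12/1.43×10^16)·exp(6.263) = 2.329×10^-4 × 524.6 = 0.122.
Since E_D < E_U, lowering the temperature improves selectivity toward D.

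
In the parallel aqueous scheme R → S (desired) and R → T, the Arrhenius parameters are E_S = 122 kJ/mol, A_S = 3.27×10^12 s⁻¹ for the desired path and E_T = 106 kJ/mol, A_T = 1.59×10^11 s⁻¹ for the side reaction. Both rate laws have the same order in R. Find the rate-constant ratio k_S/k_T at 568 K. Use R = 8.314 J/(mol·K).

0.695

Since both paths have the same order in R, the concentration cancels and S_{S/T} = k_S/k_T = (A_S/A_T)·exp[(E_T−E_S)/(RT)].
(E_T−E_S)/(RT) = (106−122)×10³/(8.314×568) = -16000/4722 = -3.388.
k_S/k_T = (3.27×10^12/1.59×10^11)·exp(-3.388) = 20.57 × 0.03377 = 0.695.
Since E_S > E_T, raising the temperature improves selectivity toward S.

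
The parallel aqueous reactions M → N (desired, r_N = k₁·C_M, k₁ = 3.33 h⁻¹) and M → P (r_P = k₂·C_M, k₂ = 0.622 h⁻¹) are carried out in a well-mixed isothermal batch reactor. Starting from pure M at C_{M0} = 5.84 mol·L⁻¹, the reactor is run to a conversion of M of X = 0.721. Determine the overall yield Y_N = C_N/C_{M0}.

C_M = C_{M0}(1−X) = 1.629 mol·L⁻¹.
Both paths are first order in M, so the instantaneous fraction to N is constant: dC_N/d(−C_M) = k₁/(k₁+k₂) = 0.8426.
C_N = 0.8426·(C_{M0}−C_M) = 0.8426×4.211 = 3.55 mol·L⁻¹.
Y_N = C_N/C_{M0} = 3.548/5.84 = 0.608.

0.608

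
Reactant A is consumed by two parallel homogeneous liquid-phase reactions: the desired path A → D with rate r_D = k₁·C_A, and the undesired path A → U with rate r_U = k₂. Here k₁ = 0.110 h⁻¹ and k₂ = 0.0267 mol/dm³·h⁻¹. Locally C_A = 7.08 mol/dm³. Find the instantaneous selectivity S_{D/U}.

S_{D/U} = r_D/r_U = (k₁·C_A)/(k₂) = (k₁/k₂)·C_A.
= (0.110×7.080) / (0.0267) = 0.7788/0.02670 = 29.2.
Since the desired path is higher order in A, keeping C_A high (PFR or concentrated feed) favours D.

29.2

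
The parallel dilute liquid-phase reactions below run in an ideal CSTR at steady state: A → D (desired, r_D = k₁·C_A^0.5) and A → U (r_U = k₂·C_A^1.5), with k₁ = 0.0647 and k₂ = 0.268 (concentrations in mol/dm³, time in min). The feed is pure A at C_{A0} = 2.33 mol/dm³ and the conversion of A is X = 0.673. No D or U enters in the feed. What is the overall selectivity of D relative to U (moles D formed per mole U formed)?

Exit C_A = C_{A0}(1−X) = 2.33×0.327 = 0.7619 mol/dm³.
In a CSTR the entire volume is at exit conditions, so r_D = 0.0647×0.7619^0.5 = 0.05647 and r_U = 0.268×0.7619^1.5 = 0.1782.
Overall selectivity = C_D/C_U = r_Dτ/(r_Uτ) = r_D/r_U = 0.317.

0.317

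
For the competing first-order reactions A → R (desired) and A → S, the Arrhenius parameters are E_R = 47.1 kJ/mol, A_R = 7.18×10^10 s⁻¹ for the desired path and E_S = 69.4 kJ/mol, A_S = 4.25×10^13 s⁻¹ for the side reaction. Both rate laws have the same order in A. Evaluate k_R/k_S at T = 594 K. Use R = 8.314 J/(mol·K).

0.154

Since both paths have the same order in A, the concentration cancels and S_{R/S} = k_R/k_S = (A_R/A_S)·exp[(E_S−E_R)/(RT)].
(E_S−E_R)/(RT) = (69.4−47.1)×10³/(8.314×594) = 22300/4939 = 4.516.
k_R/k_S = (7.18×10^10/4.25×10^13)·exp(4.516) = 0.001689 × 91.43 = 0.154.
Since E_R < E_S, lowering the temperature improves selectivity toward R.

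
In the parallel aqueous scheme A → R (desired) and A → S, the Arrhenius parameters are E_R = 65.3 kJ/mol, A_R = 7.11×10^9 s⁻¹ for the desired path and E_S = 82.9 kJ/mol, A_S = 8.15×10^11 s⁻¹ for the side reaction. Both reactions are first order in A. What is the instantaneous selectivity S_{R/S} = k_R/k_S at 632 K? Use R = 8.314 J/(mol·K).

Since both paths have the same order in A, the concentration cancels and S_{R/S} = k_R/k_S = (A_R/A_S)·exp[(E_S−E_R)/(RT)].
(E_S−E_R)/(RT) = (82.9−65.3)×10³/(8.314×632) = 17600/5254 = 3.350.
k_R/k_S = (7.11×10^9/8.15×10^11)·exp(3.350) = 0.008724 × 28.49 = 0.249.
Since E_R < E_S, lowering the temperature improves selectivity toward R.

0.249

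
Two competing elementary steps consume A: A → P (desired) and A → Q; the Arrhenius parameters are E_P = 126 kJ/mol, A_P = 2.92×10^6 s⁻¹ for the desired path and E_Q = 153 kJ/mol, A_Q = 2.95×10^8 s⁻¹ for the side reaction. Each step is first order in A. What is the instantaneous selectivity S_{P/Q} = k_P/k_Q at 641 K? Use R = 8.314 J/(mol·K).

1.57

Since both paths have the same order in A, the concentration cancels and S_{P/Q} = k_P/k_Q = (A_P/A_Q)·exp[(E_Q−E_P)/(RT)].
(E_Q−E_P)/(RT) = (153−126)×10³/(8.314×641) = 27000/5329 = 5.066.
k_P/k_Q = (2.92×10^6/2.95×10^8)·exp(5.066) = 0.009898 × 158.6 = 1.57.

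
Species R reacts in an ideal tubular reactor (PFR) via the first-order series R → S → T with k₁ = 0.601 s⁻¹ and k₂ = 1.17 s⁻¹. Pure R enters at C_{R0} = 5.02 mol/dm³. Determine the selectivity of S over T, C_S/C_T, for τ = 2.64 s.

The intermediate concentration in a first-order A→B→C sequence is C_S = k₁C_{R0}(e^(−k₁τ) − e^(−k₂τ))/(k₂−k₁).
e^(−k₁τ) = e^(−0.601×2.64) = e^(−1.587) = 0.2046; e^(−k₂τ) = e^(−3.089) = 0.04556.
C_S = 0.601×5.02/(1.17−0.601) × (0.2046−0.04556) = 5.302×0.1591 = 0.8434 mol/dm³.
C_R = C_{R0}e^(−k₁τ) = 1.027 mol/dm³, so C_T = C_{R0}−C_R−C_S = 3.149 mol/dm³; C_S/C_T = 0.268.

0.268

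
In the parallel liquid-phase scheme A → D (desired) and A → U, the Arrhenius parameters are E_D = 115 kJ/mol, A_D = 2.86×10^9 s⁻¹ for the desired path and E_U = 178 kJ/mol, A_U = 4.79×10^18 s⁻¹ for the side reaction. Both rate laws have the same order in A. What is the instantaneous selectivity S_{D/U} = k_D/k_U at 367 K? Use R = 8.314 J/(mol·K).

0.553

k_D/k_U = (A_D/A_U)·exp[−(E_D−E_U)/(RT)] = (A_D/A_U)·exp[(E_U−E_D)/(RT)].
(E_U−E_D)/(RT) = (178−115)×10³/(8.314×367) = 63000/3051 = 20.65.
k_D/k_U = (2.86×10^9/4.79×10^18)·exp(20.65) = 5.971×10^-10 × 9.269×10^8 = 0.553.
Since E_D < E_U, lowering the temperature improves selectivity toward D.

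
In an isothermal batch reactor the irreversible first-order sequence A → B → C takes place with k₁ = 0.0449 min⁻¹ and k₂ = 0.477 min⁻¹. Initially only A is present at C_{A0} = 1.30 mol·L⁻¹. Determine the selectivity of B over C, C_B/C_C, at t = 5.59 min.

0.496

The intermediate concentration in a first-order A→B→C sequence is C_B = k₁C_{A0}(e^(−k₁t) − e^(−k₂t))/(k₂−k₁).
e^(−k₁t) = e^(−0.0449×5.59) = e^(−0.2510) = 0.7780; e^(−k₂t) = e^(−2.666) = 0.06950.
C_B = 0.0449×1.30/(0.477−0.0449) × (0.7780−0.06950) = 0.1351×0.7085 = 0.09571 mol·L⁻¹.
C_A = C_{A0}e^(−k₁t) = 1.011 mol·L⁻¹, so C_C = C_{A0}−C_A−C_B = 0.1929 mol·L⁻¹; C_B/C_C = 0.496.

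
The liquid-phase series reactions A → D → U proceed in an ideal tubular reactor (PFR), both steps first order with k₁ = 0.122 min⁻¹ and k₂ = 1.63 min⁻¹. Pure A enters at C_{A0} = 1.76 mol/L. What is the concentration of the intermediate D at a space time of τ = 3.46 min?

The intermediate concentration in a first-order A→B→C sequence is C_D = k₁C_{A0}(e^(−k₁τ) − e^(−k₂τ))/(k₂−k₁).
e^(−k₁τ) = e^(−0.122×3.46) = e^(−0.4221) = 0.6557; e^(−k₂τ) = e^(−5.640) = 0.003554.
C_D = 0.122×1.76/(1.63−0.122) × (0.6557−0.003554) = 0.1424×0.6521 = 0.09285 mol/L.

0.0929 mol/L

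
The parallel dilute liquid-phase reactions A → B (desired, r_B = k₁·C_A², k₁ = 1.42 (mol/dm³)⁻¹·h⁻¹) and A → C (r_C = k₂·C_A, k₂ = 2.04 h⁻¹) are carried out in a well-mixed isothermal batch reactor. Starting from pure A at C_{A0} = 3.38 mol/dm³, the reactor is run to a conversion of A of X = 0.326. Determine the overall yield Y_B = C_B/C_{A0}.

C_A = C_{A0}(1−X) = 2.278 mol/dm³.
Along a PFR/batch, dC_C/dC_A = −r_C/(r_B+r_C) = −k₂/(k₂+k₁·C_A).
Integrating from C_{A0} to C_A: C_C = (2.04/1.42)·ln[(2.04+1.42·3.38)/(2.04+1.42·2.28)] = 1.437·ln(6.840/5.275) = 0.3732 mol/dm³.
Then C_B = (C_{A0}−C_A) − C_C = 1.102 − 0.3732 = 0.7287 mol/dm³.
Y_B = C_B/C_{A0} = 0.7287/3.38 = 0.216.

0.216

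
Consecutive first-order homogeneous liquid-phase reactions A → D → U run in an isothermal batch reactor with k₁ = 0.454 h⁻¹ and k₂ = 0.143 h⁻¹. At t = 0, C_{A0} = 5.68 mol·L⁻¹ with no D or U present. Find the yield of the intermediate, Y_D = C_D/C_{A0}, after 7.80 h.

0.436

The intermediate concentration in a first-order A→B→C sequence is C_D = k₁C_{A0}(e^(−k₁t) − e^(−k₂t))/(k₂−k₁).
e^(−k₁t) = e^(−0.454×7.80) = e^(−3.541) = 0.02898; e^(−k₂t) = e^(−1.115) = 0.3278.
C_D = 0.454×5.68/(0.143−0.454) × (0.02898−0.3278) = (-8.292)×(-0.2988) = 2.478 mol·L⁻¹.
Y_D = C_D/C_{A0} = 2.478/5.68 = 0.436.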